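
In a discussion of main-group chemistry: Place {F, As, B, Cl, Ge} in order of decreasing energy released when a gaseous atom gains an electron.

Cl, F, Ge, As, B

EA tends to increase across a period and decrease down a group, though the pattern is less regular than for IE or radius.
These span different periods and groups, so the two trends combine.
As > B: period and group pull opposite ways; the across-period shift dominates (78 vs 27 kJ/mol).
Ge > As: this pair runs against the simple trend — see the exception note.
F > Ge: both effects reinforce here, so F is clearly the higher of the two.
Cl > F: this pair runs against the simple trend — see the exception note.
Note the exception: Ge has a higher electron affinity than As, contrary to the simple trend — adding an electron to As's half-filled 4p³ is unfavourable, so Ge (4p²) has the more exothermic EA.
Note the exception: Cl has a higher electron affinity than F, contrary to the simple trend — F's small 2p subshell makes the incoming electron feel strong e⁻–e⁻ repulsion, so Cl actually releases more energy on gaining an electron.
Tabulated electron affinity (kJ/mol): B 27, F 328, Cl 349, Ge 119, As 78.
So from highest to lowest: Cl > F > Ge > As > B.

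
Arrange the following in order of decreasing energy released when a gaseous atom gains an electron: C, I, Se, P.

C is in period 2, group 14; P is in period 3, group 15; Se is in period 4, group 16; I is in period 5, group 17.
Electron affinity generally becomes more exothermic across a period toward the halogens and less exothermic down a group.
These sit on a diagonal, where the across-period and down-group effects partly cancel.
C > P: the two effects oppose for this pair; the down-group effect wins (122 vs 72 kJ/mol).
Se > C: period and group pull opposite ways; the across-period shift dominates (195 vs 122 kJ/mol).
I > Se: the two effects oppose for this pair; the across-period effect wins (295 vs 195 kJ/mol).
Approximate values (kJ/mol): C 122, P 72, Se 195, I 295.
So from highest to lowest: I > Se > C > P.

I, Se, C, P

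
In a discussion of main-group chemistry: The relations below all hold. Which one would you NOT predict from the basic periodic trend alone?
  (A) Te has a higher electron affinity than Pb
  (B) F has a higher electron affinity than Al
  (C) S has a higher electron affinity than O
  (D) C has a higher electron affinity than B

The general trend: electron affinity increases across a period and decreases down a group.
(A) Te (period 5, group 16) vs Pb (period 6, group 14): the stated order agrees with the simple trend.
(B) F (period 2, group 17) vs Al (period 3, group 13): the stated order agrees with the simple trend.
(C) S (period 3, group 16) vs O (period 2, group 16): the stated order contradicts the simple trend.
(D) C (period 2, group 14) vs B (period 2, group 13): the stated order agrees with the simple trend.
The exception is (C): the compact 2p subshell of O repels the added electron more than S's larger 3p does.

(C)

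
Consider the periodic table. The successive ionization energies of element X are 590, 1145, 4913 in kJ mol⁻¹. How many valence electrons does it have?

Look for the largest jump between consecutive ionization energies: IE3/IE2 ≈ 4.3, far larger than any earlier ratio.
That jump marks the point where a core electron is being removed. So the atom has 2 valence electrons.

2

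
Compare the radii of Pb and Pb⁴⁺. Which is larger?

Pb

Forming Pb⁴⁺ removes 4 electrons from Pb. Fewer electrons for the same nuclear charge means less shielding and a higher Z_eff on the remaining electrons.
A cation is smaller than its parent atom: Pb⁴⁺ < Pb.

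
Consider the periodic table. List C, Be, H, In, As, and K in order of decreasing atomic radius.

H is in period 1, group 1; Be is in period 2, group 2; C is in period 2, group 14; K is in period 4, group 1; As is in period 4, group 15; In is in period 5, group 13.
Moving right in a period, electrons are added to the same shell under a stronger nuclear pull, so atoms get smaller; moving down, a new shell is opened and atoms get larger.
These span different periods and groups, so the two trends combine.
C > H: the two effects oppose for this pair; the down-group effect wins (75 vs 32 pm).
Be > C: both are in period 2; the period trend gives Be the larger value.
As > Be: the two effects oppose for this pair; the down-group effect wins (121 vs 102 pm).
In > As: both effects reinforce here, so In is clearly the larger of the two.
K > In: period and group pull opposite ways; the across-period shift dominates (196 vs 142 pm).
Tabulated atomic radius (pm): H 32, Be 102, C 75, K 196, As 121, In 142.
So from largest to smallest: K > In > As > Be > C > H.

K > In > As > Be > C > H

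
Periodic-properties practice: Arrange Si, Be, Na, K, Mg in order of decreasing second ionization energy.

Na > K > Be > Si > Mg

Consider each +1 ion: Si⁺ still has 3 valence electrons; Be⁺ still has 1 valence electron; Na⁺ is the bare [Ne] core; K⁺ is the bare [Ar] core; Mg⁺ still has 1 valence electron.
Core electrons are held far more tightly than valence electrons, so K and Na top the IE_2 order.
Valence configurations: Si⁺ [Ne]3s²3p¹, Be⁺ [He]2s¹, Mg⁺ [Ne]3s¹.
The numbers (kJ/mol): Si 1577, Be 1757, Na 4562, K 3052, Mg 1451.
Hence IE_2: Mg < Si < Be < K < Na.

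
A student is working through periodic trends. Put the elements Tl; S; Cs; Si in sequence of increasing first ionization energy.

Si is in period 3, group 14; S is in period 3, group 16; Cs is in period 6, group 1; Tl is in period 6, group 13.
Removing the outermost electron gets harder across a period and easier down a group.
These span different periods and groups, so the two trends combine.
Tl > Cs: Tl lies to the right of Cs in period 6, so the across-period effect alone puts Tl higher.
Si > Tl: relative to Tl, both the across-period and down-group shifts push Si's first ionization energy up.
S > Si: S lies to the right of Si in period 3, so the across-period effect alone puts S higher.
For reference (kJ/mol): Si 786, S 1000, Cs 376, Tl 589.
So from lowest to highest: Cs < Tl < Si < S.

Cs, Tl, Si, S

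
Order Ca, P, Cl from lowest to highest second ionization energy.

Ca < P < Cl

After 1 electron has been removed, what remains? Ca⁺ still has 1 valence electron; P⁺ still has 4 valence electrons; Cl⁺ still has 6 valence electrons.
All are still removing valence electrons, so compare the +1 ions as you would atoms: IE_2 generally rises across a period (higher Z_eff) and falls down a group (larger shell), subject to the usual subshell exceptions.
Valence configurations: Ca⁺ [Ar]4s¹, P⁺ [Ne]3s²3p², Cl⁺ [Ne]3s²3p⁴.
The numbers (kJ/mol): Ca 1145, P 1907, Cl 2298.
So the second ionization energies run Ca < P < Cl.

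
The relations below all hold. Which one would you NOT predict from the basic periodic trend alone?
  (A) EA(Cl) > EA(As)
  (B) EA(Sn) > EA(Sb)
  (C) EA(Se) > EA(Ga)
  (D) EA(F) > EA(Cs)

(B)

The general trend: electron affinity increases across a period and decreases down a group.
(A) Cl (period 3, group 17) vs As (period 4, group 15): the stated order agrees with the simple trend.
(B) Sn (period 5, group 14) vs Sb (period 5, group 15): the stated order contradicts the simple trend.
(C) Se (period 4, group 16) vs Ga (period 4, group 13): the stated order agrees with the simple trend.
(D) F (period 2, group 17) vs Cs (period 6, group 1): the stated order agrees with the simple trend.
The exception is (B): adding an electron to Sb's half-filled 5p³ is unfavourable, so Sn has the more exothermic EA.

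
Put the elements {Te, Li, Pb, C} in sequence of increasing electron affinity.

Pb, Li, C, Te

Li is in period 2, group 1; C is in period 2, group 14; Te is in period 5, group 16; Pb is in period 6, group 14.
Adding an electron releases more energy for atoms nearer the top right (short of the noble gases).
Neither a single period nor a single group — weigh both effects.
Li > Pb: period and group pull opposite ways; the down-group shift dominates (60 vs 35 kJ/mol).
C > Li: both are in period 2; the period trend gives C the larger value.
Te > C: period and group pull opposite ways; the across-period shift dominates (190 vs 122 kJ/mol).
Approximate values (kJ/mol): Li 60, C 122, Te 190, Pb 35.
So from lowest to highest: Pb < Li < C < Te.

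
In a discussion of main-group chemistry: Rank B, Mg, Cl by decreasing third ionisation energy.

IE_3 is the cost of taking one more electron from the +2 cation: B²⁺ still has 1 valence electron; Mg²⁺ is the bare [Ne] core; Cl²⁺ still has 5 valence electrons.
Pulling an electron out of a noble-gas core costs far more than removing a remaining valence electron, so Mg sits at the high end of IE_3.
Valence configurations: B²⁺ [He]2s¹, Cl²⁺ [Ne]3s²3p³.
Approximate IE_3 values (kJ/mol): B 3660, Mg 7733, Cl 3822.
Putting it together, IE_3: B < Cl < Mg.

Mg, Cl, B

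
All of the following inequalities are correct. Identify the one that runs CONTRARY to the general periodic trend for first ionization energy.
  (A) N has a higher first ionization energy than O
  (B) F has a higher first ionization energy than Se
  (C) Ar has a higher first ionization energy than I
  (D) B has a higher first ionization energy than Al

(A)

The general trend: first ionization energy increases across a period and decreases down a group.
(A) N (period 2, group 15) vs O (period 2, group 16): the stated order contradicts the simple trend.
(B) F (period 2, group 17) vs Se (period 4, group 16): the stated order agrees with the simple trend.
(C) Ar (period 3, group 18) vs I (period 5, group 17): the stated order agrees with the simple trend.
(D) B (period 2, group 13) vs Al (period 3, group 13): the stated order agrees with the simple trend.
The exception is (A): pairing an electron in O's 2p⁴ costs repulsion energy, so O ionizes more easily than half-filled N (2p³).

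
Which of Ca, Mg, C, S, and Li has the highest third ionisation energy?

Li

After 2 electrons have been removed, what remains? Ca²⁺ is the bare [Ar] core; Mg²⁺ is the bare [Ne] core; C²⁺ still has 2 valence electrons; S²⁺ still has 4 valence electrons; Li²⁺ is already 1 electron into the core.
Breaking into a closed-shell core is much more expensive than removing a leftover valence electron — Ca, Mg and Li have the largest IE_3 here.
Valence configurations: C²⁺ [He]2s², S²⁺ [Ne]3s²3p².
Approximate IE_3 values (kJ/mol): Ca 4912, Mg 7733, C 4620, S 3357, Li 11815.
Putting it together, IE_3: S < C < Ca < Mg < Li.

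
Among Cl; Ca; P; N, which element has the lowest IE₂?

Ca

IE_2 is the cost of taking one more electron from the +1 cation: Cl⁺ still has 6 valence electrons; Ca⁺ still has 1 valence electron; P⁺ still has 4 valence electrons; N⁺ still has 4 valence electrons.
All are still removing valence electrons, so compare the +1 ions as you would atoms: IE_2 generally rises across a period (higher Z_eff) and falls down a group (larger shell), subject to the usual subshell exceptions.
Valence configurations: Cl⁺ [Ne]3s²3p⁴, Ca⁺ [Ar]4s¹, P⁺ [Ne]3s²3p², N⁺ [He]2s²2p².
Tabulated IE_2 (kJ/mol): Cl 2298, Ca 1145, P 1907, N 2856.
Putting it together, IE_2: Ca < P < Cl < N.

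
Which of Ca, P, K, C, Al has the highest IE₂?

K

After 1 electron has been removed, what remains? Ca⁺ still has 1 valence electron; P⁺ still has 4 valence electrons; K⁺ is the bare [Ar] core; C⁺ still has 3 valence electrons; Al⁺ still has 2 valence electrons.
Pulling an electron out of a noble-gas core costs far more than removing a remaining valence electron, so K sits at the high end of IE_2.
Valence configurations: Ca⁺ [Ar]4s¹, P⁺ [Ne]3s²3p², C⁺ [He]2s²2p¹, Al⁺ [Ne]3s².
The numbers (kJ/mol): Ca 1145, P 1907, K 3052, C 2353, Al 1817.
Hence IE_2: Ca < Al < P < C < K.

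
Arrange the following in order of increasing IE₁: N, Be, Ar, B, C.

Be is in period 2, group 2; B is in period 2, group 13; C is in period 2, group 14; N is in period 2, group 15; Ar is in period 3, group 18.
Removing the outermost electron gets harder across a period and easier down a group.
Neither a single period nor a single group — weigh both effects.
Be > B: this pair runs against the simple trend — see the exception note.
C > Be: C lies to the right of Be in period 2, so the across-period effect alone puts C higher.
N > C: N lies to the right of C in period 2, so the across-period effect alone puts N higher.
Ar > N: the two effects oppose for this pair; the across-period effect wins (1521 vs 1402 kJ/mol).
Note the exception: Be has a higher first ionization energy than B, contrary to the simple trend — removing B's lone 2p electron is easier than breaking Be's filled 2s².
Approximate values (kJ/mol): Be 900, B 801, C 1086, N 1402, Ar 1521.
So from lowest to highest: B < Be < C < N < Ar.

B, Be, C, N, Ar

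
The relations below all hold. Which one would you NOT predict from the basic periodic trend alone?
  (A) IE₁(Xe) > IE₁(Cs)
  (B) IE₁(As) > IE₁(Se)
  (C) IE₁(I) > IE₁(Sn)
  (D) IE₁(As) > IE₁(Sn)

(B)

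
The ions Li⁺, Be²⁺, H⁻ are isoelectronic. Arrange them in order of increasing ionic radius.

All of these have 2 electrons, so size is governed by nuclear charge alone: the more protons, the stronger the pull on the same electron cloud, and the smaller the ion.
Nuclear charges: Be²⁺ (Z=4), Li⁺ (Z=3), H⁻ (Z=1).
Smallest to largest: Be²⁺ < Li⁺ < H⁻.

Be²⁺ < Li⁺ < H⁻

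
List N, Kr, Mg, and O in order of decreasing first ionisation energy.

N, Kr, O, Mg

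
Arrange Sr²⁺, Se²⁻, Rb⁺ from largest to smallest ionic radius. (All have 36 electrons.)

All of these have 36 electrons, so size is governed by nuclear charge alone: the more protons, the stronger the pull on the same electron cloud, and the smaller the ion.
Nuclear charges: Sr²⁺ (Z=38), Rb⁺ (Z=37), Se²⁻ (Z=34).
Largest to smallest: Se²⁻ > Rb⁺ > Sr²⁺.

Se²⁻ > Rb⁺ > Sr²⁺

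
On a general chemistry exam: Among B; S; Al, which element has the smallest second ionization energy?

After 1 electron has been removed, what remains? B⁺ still has 2 valence electrons; S⁺ still has 5 valence electrons; Al⁺ still has 2 valence electrons.
All are still removing valence electrons, so compare the +1 ions as you would atoms: IE_2 generally rises across a period (higher Z_eff) and falls down a group (larger shell), subject to the usual subshell exceptions.
Valence configurations: B⁺ [He]2s², S⁺ [Ne]3s²3p³, Al⁺ [Ne]3s².
Approximate IE_2 values (kJ/mol): B 2427, S 2252, Al 1817.
Putting it together, IE_2: Al < S < B.

Al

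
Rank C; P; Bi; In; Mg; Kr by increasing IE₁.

In, Bi, Mg, P, C, Kr

C is in period 2, group 14; Mg is in period 3, group 2; P is in period 3, group 15; Kr is in period 4, group 18; In is in period 5, group 13; Bi is in period 6, group 15.
Removing the outermost electron gets harder across a period and easier down a group.
Neither a single period nor a single group — weigh both effects.
Bi > In: period and group pull opposite ways; the across-period shift dominates (703 vs 558 kJ/mol).
Mg > Bi: period and group pull opposite ways; the down-group shift dominates (738 vs 703 kJ/mol).
P > Mg: P lies to the right of Mg in period 3, so the across-period effect alone puts P higher.
C > P: period and group pull opposite ways; the down-group shift dominates (1086 vs 1012 kJ/mol).
Kr > C: period and group pull opposite ways; the across-period shift dominates (1351 vs 1086 kJ/mol).
Approximate values (kJ/mol): C 1086, Mg 738, P 1012, Kr 1351, In 558, Bi 703.
So from lowest to highest: In < Bi < Mg < P < C < Kr.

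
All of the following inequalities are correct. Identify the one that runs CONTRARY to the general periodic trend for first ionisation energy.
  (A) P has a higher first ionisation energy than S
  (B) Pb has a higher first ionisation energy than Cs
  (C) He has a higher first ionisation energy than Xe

(A)

The general trend: first ionisation energy increases across a period and decreases down a group.
(A) P (period 3, group 15) vs S (period 3, group 16): the stated order contradicts the simple trend.
(B) Pb (period 6, group 14) vs Cs (period 6, group 1): the stated order agrees with the simple trend.
(C) He (period 1, group 18) vs Xe (period 5, group 18): the stated order agrees with the simple trend.
The exception is (A): S (3p⁴) ionizes more easily than half-filled P (3p³) because the paired 3p electron in S is pushed out by e⁻–e⁻ repulsion.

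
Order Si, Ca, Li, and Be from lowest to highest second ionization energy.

After 1 electron has been removed, what remains? Si⁺ still has 3 valence electrons; Ca⁺ still has 1 valence electron; Li⁺ is the bare [He] core; Be⁺ still has 1 valence electron.
Pulling an electron out of a noble-gas core costs far more than removing a remaining valence electron, so Li sits at the high end of IE_2.
Valence configurations: Si⁺ [Ne]3s²3p¹, Ca⁺ [Ar]4s¹, Be⁺ [He]2s¹.
Tabulated IE_2 (kJ/mol): Si 1577, Ca 1145, Li 7298, Be 1757.
Putting it together, IE_2: Ca < Si < Be < Li.

Ca, Si, Be, Li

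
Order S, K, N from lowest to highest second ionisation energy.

S, N, K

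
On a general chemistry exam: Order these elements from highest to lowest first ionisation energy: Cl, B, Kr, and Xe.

Kr > Cl > Xe > B

B is in period 2, group 13; Cl is in period 3, group 17; Kr is in period 4, group 18; Xe is in period 5, group 18.
First ionization energy rises across a period (greater Z_eff holds electrons more tightly) and falls down a group (valence electrons are farther from the nucleus).
Neither a single period nor a single group — weigh both effects.
Xe > B: the two effects oppose for this pair; the across-period effect wins (1170 vs 801 kJ/mol).
Cl > Xe: period and group pull opposite ways; the down-group shift dominates (1251 vs 1170 kJ/mol).
Kr > Cl: the two effects oppose for this pair; the across-period effect wins (1351 vs 1251 kJ/mol).
For reference (kJ/mol): B 801, Cl 1251, Kr 1351, Xe 1170.
So from highest to lowest: Kr > Cl > Xe > B.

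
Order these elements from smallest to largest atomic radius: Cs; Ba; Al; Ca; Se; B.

B is in period 2, group 13; Al is in period 3, group 13; Ca is in period 4, group 2; Se is in period 4, group 16; Cs is in period 6, group 1; Ba is in period 6, group 2.
Across a period the added protons contract the valence shell; down a group each new principal shell makes the atom larger.
Here both period and group differ, so the two effects have to be weighed against each other.
Se > B: period and group pull opposite ways; the down-group shift dominates (116 vs 85 pm).
Al > Se: the two effects oppose for this pair; the across-period effect wins (126 vs 116 pm).
Ca > Al: relative to Al, both the across-period and down-group shifts push Ca's atomic radius up.
Ba > Ca: they share group 2; the group trend gives Ba the larger value.
Cs > Ba: both are in period 6; the period trend gives Cs the larger value.
Approximate values (pm): B 85, Al 126, Ca 171, Se 116, Cs 232, Ba 196.
So from smallest to largest: B < Se < Al < Ca < Ba < Cs.

B < Se < Al < Ca < Ba < Cs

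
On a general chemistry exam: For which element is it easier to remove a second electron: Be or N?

Be

The second ionization energy removes an electron from the +1 ion. For each element: Be⁺ still has 1 valence electron; N⁺ still has 4 valence electrons.
All are still removing valence electrons, so compare the +1 ions as you would atoms: IE_2 generally rises across a period (higher Z_eff) and falls down a group (larger shell), subject to the usual subshell exceptions.
Valence configurations: Be⁺ [He]2s¹, N⁺ [He]2s²2p².
Approximate IE_2 values (kJ/mol): Be 1757, N 2856.
So the second ionization energies run Be < N.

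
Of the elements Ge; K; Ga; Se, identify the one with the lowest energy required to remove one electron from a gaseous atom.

K is in period 4, group 1; Ga is in period 4, group 13; Ge is in period 4, group 14; Se is in period 4, group 16.
Removing the outermost electron gets harder across a period and easier down a group.
All lie in period 4, so first ionization energy increases left to right.
The lowest energy required to remove one electron from a gaseous atom among these belongs to K.

K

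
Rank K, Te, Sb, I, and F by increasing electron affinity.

K < Sb < Te < I < F

F is in period 2, group 17; K is in period 4, group 1; Sb is in period 5, group 15; Te is in period 5, group 16; I is in period 5, group 17.
Atoms with high Z_eff and room in the valence shell (especially the halogens) have the most exothermic electron affinities.
These span different periods and groups, so the two trends combine.
Sb > K: the two effects oppose for this pair; the across-period effect wins (103 vs 48 kJ/mol).
Te > Sb: Te lies to the right of Sb in period 5, so the across-period effect alone puts Te higher.
I > Te: both are in period 5; the period trend gives I the larger value.
F > I: they share group 17; the group trend gives F the larger value.
Approximate values (kJ/mol): F 328, K 48, Sb 103, Te 190, I 295.
So from lowest to highest: K < Sb < Te < I < F.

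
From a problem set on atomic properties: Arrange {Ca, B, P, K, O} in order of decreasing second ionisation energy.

O > K > B > P > Ca

The second ionization energy removes an electron from the +1 ion. For each element: Ca⁺ still has 1 valence electron; B⁺ still has 2 valence electrons; P⁺ still has 4 valence electrons; K⁺ is the bare [Ar] core; O⁺ still has 5 valence electrons.
Usually core removal costs more than valence removal, but here the competition is close: a tightly held n=2 valence electron can cost more to remove than an n=3 core electron, so the actual values have to decide it.
Valence configurations: Ca⁺ [Ar]4s¹, B⁺ [He]2s², P⁺ [Ne]3s²3p², O⁺ [He]2s²2p³.
Approximate IE_2 values (kJ/mol): Ca 1145, B 2427, P 1907, K 3052, O 3388.
So the second ionization energies run Ca < P < B < K < O.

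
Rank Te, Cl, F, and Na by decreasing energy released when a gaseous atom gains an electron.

F is in period 2, group 17; Na is in period 3, group 1; Cl is in period 3, group 17; Te is in period 5, group 16.
Electron affinity generally becomes more exothermic across a period toward the halogens and less exothermic down a group.
These span different periods and groups, so the two trends combine.
Te > Na: period and group pull opposite ways; the across-period shift dominates (190 vs 53 kJ/mol).
F > Te: both effects reinforce here, so F is clearly the higher of the two.
Cl > F: this pair runs against the simple trend — see the exception note.
Note the exception: Cl has a higher electron affinity than F, contrary to the simple trend — F's small 2p subshell makes the incoming electron feel strong e⁻–e⁻ repulsion, so Cl actually releases more energy on gaining an electron.
For reference (kJ/mol): F 328, Na 53, Cl 349, Te 190.
So from highest to lowest: Cl > F > Te > Na.

Cl > F > Te > Na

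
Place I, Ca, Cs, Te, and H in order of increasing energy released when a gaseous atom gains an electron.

Ca < Cs < H < Te < I

EA tends to increase across a period and decrease down a group, though the pattern is less regular than for IE or radius.
Here both period and group differ, so the two effects have to be weighed against each other.
Cs > Ca: this pair runs against the simple trend — see the exception note.
H > Cs: they share group 1; the group trend gives H the larger value.
Te > H: the two effects oppose for this pair; the across-period effect wins (190 vs 73 kJ/mol).
I > Te: both are in period 5; the period trend gives I the larger value.
Note the exception: Cs has a higher electron affinity than Ca, contrary to the simple trend — adding an electron to Ca (ns²) has to open a new, higher-energy np subshell, which is unfavourable.
Tabulated electron affinity (kJ/mol): H 73, Ca 2, Te 190, I 295, Cs 46.
So from lowest to highest: Ca < Cs < H < Te < I.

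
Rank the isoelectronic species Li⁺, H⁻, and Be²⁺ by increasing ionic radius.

Be²⁺, Li⁺, H⁻

All of these have 2 electrons, so size is governed by nuclear charge alone: the more protons, the stronger the pull on the same electron cloud, and the smaller the ion.
Nuclear charges: Be²⁺ (Z=4), Li⁺ (Z=3), H⁻ (Z=1).
Smallest to largest: Be²⁺ < Li⁺ < H⁻.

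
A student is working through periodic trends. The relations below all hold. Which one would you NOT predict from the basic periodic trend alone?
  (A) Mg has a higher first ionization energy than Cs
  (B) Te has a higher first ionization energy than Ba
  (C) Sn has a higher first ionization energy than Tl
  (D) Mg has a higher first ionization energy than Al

(D)

The general trend: first ionization energy increases across a period and decreases down a group.
(A) Mg (period 3, group 2) vs Cs (period 6, group 1): the stated order agrees with the simple trend.
(B) Te (period 5, group 16) vs Ba (period 6, group 2): the stated order agrees with the simple trend.
(C) Sn (period 5, group 14) vs Tl (period 6, group 13): the stated order agrees with the simple trend.
(D) Mg (period 3, group 2) vs Al (period 3, group 13): the stated order contradicts the simple trend.
The exception is (D): Al's single 3p electron is easier to remove than one from Mg's filled 3s².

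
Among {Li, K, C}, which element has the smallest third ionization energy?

Consider each +2 ion: Li²⁺ is already 1 electron into the core; K²⁺ is already 1 electron into the core; C²⁺ still has 2 valence electrons.
Usually core removal costs more than valence removal, but here the competition is close: a tightly held n=2 valence electron can cost more to remove than an n=3 core electron, so the actual values have to decide it.
Tabulated IE_3 (kJ/mol): Li 11815, K 4420, C 4620.
Putting it together, IE_3: K < C < Li.

K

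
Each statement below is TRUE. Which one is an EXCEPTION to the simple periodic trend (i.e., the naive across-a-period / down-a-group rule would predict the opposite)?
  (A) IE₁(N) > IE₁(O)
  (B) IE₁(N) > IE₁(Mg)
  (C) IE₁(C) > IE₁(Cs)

(A)

The general trend: first ionisation energy increases across a period and decreases down a group.
(A) N (period 2, group 15) vs O (period 2, group 16): the stated order contradicts the simple trend.
(B) N (period 2, group 15) vs Mg (period 3, group 2): the stated order agrees with the simple trend.
(C) C (period 2, group 14) vs Cs (period 6, group 1): the stated order agrees with the simple trend.
The exception is (A): pairing an electron in O's 2p⁴ costs repulsion energy, so O ionizes more easily than half-filled N (2p³).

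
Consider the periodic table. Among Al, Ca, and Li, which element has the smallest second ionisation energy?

Ca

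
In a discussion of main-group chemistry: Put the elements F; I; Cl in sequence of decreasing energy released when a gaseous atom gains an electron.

F is in period 2, group 17; Cl is in period 3, group 17; I is in period 5, group 17.
Adding an electron releases more energy for atoms nearer the top right (short of the noble gases).
All are in group 17; the group trend (electron affinity increases up the group) applies, with the exception below.
Note the exception: Cl has a higher electron affinity than F, contrary to the simple trend — F's small 2p subshell makes the incoming electron feel strong e⁻–e⁻ repulsion, so Cl actually releases more energy on gaining an electron.
Tabulated electron affinity (kJ/mol): F 328, Cl 349, I 295.
So from highest to lowest: Cl > F > I.

Cl > F > I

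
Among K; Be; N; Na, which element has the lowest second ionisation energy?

Consider each +1 ion: K⁺ is the bare [Ar] core; Be⁺ still has 1 valence electron; N⁺ still has 4 valence electrons; Na⁺ is the bare [Ne] core.
Pulling an electron out of a noble-gas core costs far more than removing a remaining valence electron, so K and Na sit at the high end of IE_2.
Valence configurations: Be⁺ [He]2s¹, N⁺ [He]2s²2p².
Approximate IE_2 values (kJ/mol): K 3052, Be 1757, N 2856, Na 4562.
Hence IE_2: Be < N < K < Na.

Be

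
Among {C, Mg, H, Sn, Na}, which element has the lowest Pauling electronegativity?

H is in period 1, group 1; C is in period 2, group 14; Na is in period 3, group 1; Mg is in period 3, group 2; Sn is in period 5, group 14.
Electronegativity increases across a period and decreases down a group, tracking effective nuclear charge and atomic size.
These span different periods and groups, so the two trends combine.
Mg > Na: Mg lies to the right of Na in period 3, so the across-period effect alone puts Mg higher.
Sn > Mg: the two effects oppose for this pair; the across-period effect wins (1.96 vs 1.31).
H > Sn: period and group pull opposite ways; the down-group shift dominates (2.20 vs 1.96).
C > H: period and group pull opposite ways; the across-period shift dominates (2.55 vs 2.20).
Approximate values (Pauling): H 2.20, C 2.55, Na 0.93, Mg 1.31, Sn 1.96.
The lowest Pauling electronegativity among these belongs to Na.

Na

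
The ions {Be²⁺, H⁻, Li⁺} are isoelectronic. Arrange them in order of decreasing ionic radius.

All of these have 2 electrons, so size is governed by nuclear charge alone: the more protons, the stronger the pull on the same electron cloud, and the smaller the ion.
Nuclear charges: Be²⁺ (Z=4), Li⁺ (Z=3), H⁻ (Z=1).
Largest to smallest: H⁻ > Li⁺ > Be²⁺.

H⁻ > Li⁺ > Be²⁺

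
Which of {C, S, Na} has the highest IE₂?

Na

After 1 electron has been removed, what remains? C⁺ still has 3 valence electrons; S⁺ still has 5 valence electrons; Na⁺ is the bare [Ne] core.
Breaking into a closed-shell core is much more expensive than removing a leftover valence electron — Na has the largest IE_2 here.
Valence configurations: C⁺ [He]2s²2p¹, S⁺ [Ne]3s²3p³.
Tabulated IE_2 (kJ/mol): C 2353, S 2252, Na 4562.
Putting it together, IE_2: S < C < Na.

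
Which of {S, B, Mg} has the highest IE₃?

Mg

After 2 electrons have been removed, what remains? S²⁺ still has 4 valence electrons; B²⁺ still has 1 valence electron; Mg²⁺ is the bare [Ne] core.
Pulling an electron out of a noble-gas core costs far more than removing a remaining valence electron, so Mg sits at the high end of IE_3.
Valence configurations: S²⁺ [Ne]3s²3p², B²⁺ [He]2s¹.
Tabulated IE_3 (kJ/mol): S 3357, B 3660, Mg 7733.
So the third ionization energies run S < B < Mg.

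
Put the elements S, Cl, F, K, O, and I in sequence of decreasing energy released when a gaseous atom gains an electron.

Cl > F > I > S > O > K

O is in period 2, group 16; F is in period 2, group 17; S is in period 3, group 16; Cl is in period 3, group 17; K is in period 4, group 1; I is in period 5, group 17.
Electron affinity generally becomes more exothermic across a period toward the halogens and less exothermic down a group.
Here both period and group differ, so the two effects have to be weighed against each other.
O > K: relative to K, both the across-period and down-group shifts push O's electron affinity up.
S > O: this pair runs against the simple trend — see the exception note.
I > S: period and group pull opposite ways; the across-period shift dominates (295 vs 200 kJ/mol).
F > I: they share group 17; the group trend gives F the larger value.
Cl > F: this pair runs against the simple trend — see the exception note.
Note the exception: S has a higher electron affinity than O, contrary to the simple trend — the compact 2p subshell of O repels the added electron more than S's larger 3p does.
Note the exception: Cl has a higher electron affinity than F, contrary to the simple trend — F's small 2p subshell makes the incoming electron feel strong e⁻–e⁻ repulsion, so Cl actually releases more energy on gaining an electron.
Tabulated electron affinity (kJ/mol): O 141, F 328, S 200, Cl 349, K 48, I 295.
So from highest to lowest: Cl > F > I > S > O > K.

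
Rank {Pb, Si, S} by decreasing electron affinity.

S > Si > Pb

Si is in period 3, group 14; S is in period 3, group 16; Pb is in period 6, group 14.
EA tends to increase across a period and decrease down a group, though the pattern is less regular than for IE or radius.
These span different periods and groups, so the two trends combine.
Si > Pb: Si sits above Pb in group 14, so the down-group effect alone puts Si higher.
S > Si: both are in period 3; the period trend gives S the larger value.
For reference (kJ/mol): Si 134, S 200, Pb 35.
So from highest to lowest: S > Si > Pb.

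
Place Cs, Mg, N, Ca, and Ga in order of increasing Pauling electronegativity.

Cs < Ca < Mg < Ga < N

N is in period 2, group 15; Mg is in period 3, group 2; Ca is in period 4, group 2; Ga is in period 4, group 13; Cs is in period 6, group 1.
Electronegativity increases across a period and decreases down a group, tracking effective nuclear charge and atomic size.
Neither a single period nor a single group — weigh both effects.
Ca > Cs: both effects reinforce here, so Ca is clearly the higher of the two.
Mg > Ca: they share group 2; the group trend gives Mg the larger value.
Ga > Mg: the two effects oppose for this pair; the across-period effect wins (1.81 vs 1.31).
N > Ga: relative to Ga, both the across-period and down-group shifts push N's electronegativity up.
Approximate values (Pauling): N 3.04, Mg 1.31, Ca 1.00, Ga 1.81, Cs 0.79.
So from lowest to highest: Cs < Ca < Mg < Ga < N.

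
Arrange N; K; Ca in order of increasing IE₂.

IE_2 is the cost of taking one more electron from the +1 cation: N⁺ still has 4 valence electrons; K⁺ is the bare [Ar] core; Ca⁺ still has 1 valence electron.
Core electrons are held far more tightly than valence electrons, so K tops the IE_2 order.
Valence configurations: N⁺ [He]2s²2p², Ca⁺ [Ar]4s¹.
The numbers (kJ/mol): N 2856, K 3052, Ca 1145.
So the second ionization energies run Ca < N < K.

Ca < N < K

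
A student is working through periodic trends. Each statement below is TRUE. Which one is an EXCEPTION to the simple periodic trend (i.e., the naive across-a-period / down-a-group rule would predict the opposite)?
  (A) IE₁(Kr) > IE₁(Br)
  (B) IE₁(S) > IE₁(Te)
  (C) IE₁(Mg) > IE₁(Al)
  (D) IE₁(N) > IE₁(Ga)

(C)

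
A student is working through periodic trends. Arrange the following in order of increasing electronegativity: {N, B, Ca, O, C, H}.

Electronegativity increases across a period and decreases down a group, tracking effective nuclear charge and atomic size.
These span different periods and groups, so the two trends combine.
B > Ca: relative to Ca, both the across-period and down-group shifts push B's electronegativity up.
H > B: the two effects oppose for this pair; the down-group effect wins (2.20 vs 2.04).
C > H: period and group pull opposite ways; the across-period shift dominates (2.55 vs 2.20).
N > C: both are in period 2; the period trend gives N the larger value.
O > N: both are in period 2; the period trend gives O the larger value.
Approximate values (Pauling): H 2.20, B 2.04, C 2.55, N 3.04, O 3.44, Ca 1.00.
So from lowest to highest: Ca < B < H < C < N < O.

Ca, B, H, C, N, O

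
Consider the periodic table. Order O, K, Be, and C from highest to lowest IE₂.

After 1 electron has been removed, what remains? O⁺ still has 5 valence electrons; K⁺ is the bare [Ar] core; Be⁺ still has 1 valence electron; C⁺ still has 3 valence electrons.
Usually core removal costs more than valence removal, but here the competition is close: a tightly held n=2 valence electron can cost more to remove than an n=3 core electron, so the actual values have to decide it.
Valence configurations: O⁺ [He]2s²2p³, Be⁺ [He]2s¹, C⁺ [He]2s²2p¹.
The numbers (kJ/mol): O 3388, K 3052, Be 1757, C 2353.
Hence IE_2: Be < C < K < O.

O > K > C > Be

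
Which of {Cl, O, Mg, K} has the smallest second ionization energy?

IE_2 is the cost of taking one more electron from the +1 cation: Cl⁺ still has 6 valence electrons; O⁺ still has 5 valence electrons; Mg⁺ still has 1 valence electron; K⁺ is the bare [Ar] core.
Usually core removal costs more than valence removal, but here the competition is close: a tightly held n=2 valence electron can cost more to remove than an n=3 core electron, so the actual values have to decide it.
Valence configurations: Cl⁺ [Ne]3s²3p⁴, O⁺ [He]2s²2p³, Mg⁺ [Ne]3s¹.
Tabulated IE_2 (kJ/mol): Cl 2298, O 3388, Mg 1451, K 3052.
Overall IE_2 order: Mg < Cl < K < O.

Mg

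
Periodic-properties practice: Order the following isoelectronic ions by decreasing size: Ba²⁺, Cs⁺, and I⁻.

All of these have 54 electrons, so size is governed by nuclear charge alone: the more protons, the stronger the pull on the same electron cloud, and the smaller the ion.
Nuclear charges: Ba²⁺ (Z=56), Cs⁺ (Z=55), I⁻ (Z=53).
Largest to smallest: I⁻ > Cs⁺ > Ba²⁺.

I⁻, Cs⁺, Ba²⁺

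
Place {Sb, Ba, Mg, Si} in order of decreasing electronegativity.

Sb > Si > Mg > Ba

Mg is in period 3, group 2; Si is in period 3, group 14; Sb is in period 5, group 15; Ba is in period 6, group 2.
Electronegativity increases across a period and decreases down a group, tracking effective nuclear charge and atomic size.
These span different periods and groups, so the two trends combine.
Mg > Ba: Mg sits above Ba in group 2, so the down-group effect alone puts Mg higher.
Si > Mg: both are in period 3; the period trend gives Si the larger value.
Sb > Si: period and group pull opposite ways; the across-period shift dominates (2.05 vs 1.90).
Approximate values (Pauling): Mg 1.31, Si 1.90, Sb 2.05, Ba 0.89.
So from highest to lowest: Sb > Si > Mg > Ba.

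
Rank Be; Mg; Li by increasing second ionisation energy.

Mg < Be < Li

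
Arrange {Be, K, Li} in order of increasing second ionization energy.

Be < K < Li

Consider each +1 ion: Be⁺ still has 1 valence electron; K⁺ is the bare [Ar] core; Li⁺ is the bare [He] core.
Breaking into a closed-shell core is much more expensive than removing a leftover valence electron — K and Li have the largest IE_2 here.
Tabulated IE_2 (kJ/mol): Be 1757, K 3052, Li 7298.
So the second ionization energies run Be < K < Li.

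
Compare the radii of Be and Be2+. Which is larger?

Forming Be2+ removes 2 electrons from Be. Fewer electrons for the same nuclear charge means less shielding and a higher Z_eff on the remaining electrons, and for main-group metals the entire outer shell is lost.
A cation is smaller than its parent atom: Be2+ < Be.

Be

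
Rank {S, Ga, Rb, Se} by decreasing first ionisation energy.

S is in period 3, group 16; Ga is in period 4, group 13; Se is in period 4, group 16; Rb is in period 5, group 1.
Removing the outermost electron gets harder across a period and easier down a group.
Here both period and group differ, so the two effects have to be weighed against each other.
Ga > Rb: both effects reinforce here, so Ga is clearly the higher of the two.
Se > Ga: both are in period 4; the period trend gives Se the larger value.
S > Se: S sits above Se in group 16, so the down-group effect alone puts S higher.
Approximate values (kJ/mol): S 1000, Ga 579, Se 941, Rb 403.
So from highest to lowest: S > Se > Ga > Rb.

S, Se, Ga, Rb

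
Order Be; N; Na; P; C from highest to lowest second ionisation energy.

Na > N > C > P > Be

After 1 electron has been removed, what remains? Be⁺ still has 1 valence electron; N⁺ still has 4 valence electrons; Na⁺ is the bare [Ne] core; P⁺ still has 4 valence electrons; C⁺ still has 3 valence electrons.
Pulling an electron out of a noble-gas core costs far more than removing a remaining valence electron, so Na sits at the high end of IE_2.
Valence configurations: Be⁺ [He]2s¹, N⁺ [He]2s²2p², P⁺ [Ne]3s²3p², C⁺ [He]2s²2p¹.
Tabulated IE_2 (kJ/mol): Be 1757, N 2856, Na 4562, P 1907, C 2353.
Putting it together, IE_2: Be < P < C < N < Na.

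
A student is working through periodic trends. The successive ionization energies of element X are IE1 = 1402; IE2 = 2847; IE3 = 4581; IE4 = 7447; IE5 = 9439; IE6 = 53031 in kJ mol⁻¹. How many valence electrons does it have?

Look for the largest jump between consecutive ionization energies: IE6/IE5 ≈ 5.6, far larger than any earlier ratio.
That jump marks the point where a core electron is being removed. So the atom has 5 valence electrons.

5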